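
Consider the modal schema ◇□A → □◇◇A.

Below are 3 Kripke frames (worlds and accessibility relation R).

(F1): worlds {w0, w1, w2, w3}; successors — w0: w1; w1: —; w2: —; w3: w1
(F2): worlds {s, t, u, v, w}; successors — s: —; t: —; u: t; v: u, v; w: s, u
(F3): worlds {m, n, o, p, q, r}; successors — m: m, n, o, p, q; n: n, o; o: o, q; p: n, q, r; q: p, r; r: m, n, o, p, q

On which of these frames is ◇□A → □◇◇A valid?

Frame correspondent (Sahlqvist): ∀x ∀y ∀z ((xRy ∧ xRz) → ∃w (yRw ∧ zR²w)) — i.e. a generalized confluence (Geach) condition.
(F1): fails — w0Rw1, w0Rw1 but no w with w1Rw and w1R²w.
(F2): fails — uRt, uRt but no w* with tRw* and tR²w*.
(F3): fails — mRq, mRn but no w with qRw and nR²w.
Valid on no frame.

none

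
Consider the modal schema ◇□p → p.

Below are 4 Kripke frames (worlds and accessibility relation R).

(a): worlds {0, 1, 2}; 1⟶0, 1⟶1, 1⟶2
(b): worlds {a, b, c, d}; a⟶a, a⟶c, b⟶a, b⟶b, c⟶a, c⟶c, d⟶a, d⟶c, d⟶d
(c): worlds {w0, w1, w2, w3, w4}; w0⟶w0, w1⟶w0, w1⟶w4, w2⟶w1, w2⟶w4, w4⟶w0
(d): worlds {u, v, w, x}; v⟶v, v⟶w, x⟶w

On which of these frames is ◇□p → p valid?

none

Frame correspondent (Sahlqvist): ∀x ∀y (Rxy → Ryx) — i.e. symmetry.
(a): fails — R12 but not R21.
(b): fails — Rdc but not Rcd.
(c): fails — Rw1w0 but not Rw0w1.
(d): fails — Rxw but not Rwx.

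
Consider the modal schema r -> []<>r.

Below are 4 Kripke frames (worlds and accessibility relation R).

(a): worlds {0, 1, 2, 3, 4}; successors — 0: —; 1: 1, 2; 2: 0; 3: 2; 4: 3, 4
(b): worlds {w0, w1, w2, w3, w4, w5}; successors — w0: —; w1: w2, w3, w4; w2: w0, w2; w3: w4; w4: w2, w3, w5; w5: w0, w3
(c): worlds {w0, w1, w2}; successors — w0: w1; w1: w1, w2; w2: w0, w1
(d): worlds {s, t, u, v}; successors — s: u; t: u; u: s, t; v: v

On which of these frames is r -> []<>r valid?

This is the axiom for symmetry; its first-order frame correspondent is forall x forall y (Rxy -> Ryx).
(a): fails — R32 but not R23.
(b): fails — Rw1w2 but not Rw2w1.
(c): fails — Rw0w1 but not Rw1w0.
(d): ✓.
Valid on: (d).

(d)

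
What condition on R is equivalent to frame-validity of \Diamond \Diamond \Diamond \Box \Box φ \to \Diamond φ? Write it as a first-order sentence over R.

\forall x \forall y (x R^3 y \to \exists w (y R^2 w \wedge xRw))

This is a Sahlqvist (Geach-type) schema ◇^3□^2φ → □^0◇^1φ.
First-order correspondent: \forall x \forall y (x R^3 y \to \exists w (y R^2 w \wedge xRw)).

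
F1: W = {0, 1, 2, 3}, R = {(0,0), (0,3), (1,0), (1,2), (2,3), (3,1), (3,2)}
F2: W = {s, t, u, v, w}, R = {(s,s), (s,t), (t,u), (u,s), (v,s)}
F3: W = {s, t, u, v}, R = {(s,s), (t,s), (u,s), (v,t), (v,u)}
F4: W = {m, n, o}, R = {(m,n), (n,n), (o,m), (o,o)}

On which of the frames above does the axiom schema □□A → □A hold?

This is the axiom for density; its first-order frame correspondent is ∀x ∀y (Rxy → ∃z (Rxz ∧ Rzy)).
F1: fails — R31 but no z with R3z and Rz1.
F2: fails — Rtu but no z with Rtz and Rzu.
F3: fails — Rvt but no z with Rvz and Rzt.
F4: ✓.

F4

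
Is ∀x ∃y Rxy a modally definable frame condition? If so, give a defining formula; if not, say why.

Yes — defined by □p → ◇p

Yes: it is seriality, defined by the D schema □p → ◇p.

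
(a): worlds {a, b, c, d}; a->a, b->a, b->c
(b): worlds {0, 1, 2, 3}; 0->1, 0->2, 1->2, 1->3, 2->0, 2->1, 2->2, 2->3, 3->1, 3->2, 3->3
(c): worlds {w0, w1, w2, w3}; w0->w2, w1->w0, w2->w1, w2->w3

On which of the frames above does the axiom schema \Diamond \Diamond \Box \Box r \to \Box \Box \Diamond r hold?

The schema corresponds to a generalized confluence (Geach) condition: \forall x \forall y \forall z ((x R^2 y \wedge x R^2 z) \to \exists w (y R^2 w \wedge zRw)).
(a): condition met.
(b): condition met.
(c): fails — w0R²w1, w0R²w1 but no w with w1R²w and w1Rw.
Valid on: (a), (b).

(a), (b)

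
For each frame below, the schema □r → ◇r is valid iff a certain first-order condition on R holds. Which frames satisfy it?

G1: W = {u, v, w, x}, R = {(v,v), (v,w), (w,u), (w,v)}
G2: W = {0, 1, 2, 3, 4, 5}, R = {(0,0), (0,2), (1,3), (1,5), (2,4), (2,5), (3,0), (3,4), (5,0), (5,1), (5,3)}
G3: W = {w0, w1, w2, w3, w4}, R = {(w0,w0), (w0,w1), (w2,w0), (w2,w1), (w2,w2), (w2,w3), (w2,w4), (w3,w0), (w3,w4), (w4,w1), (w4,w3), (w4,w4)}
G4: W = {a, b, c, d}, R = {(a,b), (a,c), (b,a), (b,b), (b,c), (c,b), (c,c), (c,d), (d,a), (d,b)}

G4

This is the axiom for seriality; its first-order frame correspondent is ∀x ∃y Rxy.
G1: fails — world u has no successor.
G2: fails — world 4 has no successor.
G3: fails — world w1 has no successor.
G4: satisfies the condition.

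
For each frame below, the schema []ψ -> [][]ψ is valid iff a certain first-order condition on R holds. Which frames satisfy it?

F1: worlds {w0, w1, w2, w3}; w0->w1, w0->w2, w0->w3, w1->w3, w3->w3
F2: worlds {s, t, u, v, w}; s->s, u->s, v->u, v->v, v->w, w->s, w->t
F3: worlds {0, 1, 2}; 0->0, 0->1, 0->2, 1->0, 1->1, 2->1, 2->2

F1

Frame correspondent (Sahlqvist): forall x forall y forall z (Rxy & Ryz -> Rxz) — i.e. transitivity.
F1: satisfies the condition.
F2: fails — Rvw and Rwt but not Rvt.
F3: fails — R10 and R02 but not R12.
Valid on: F1.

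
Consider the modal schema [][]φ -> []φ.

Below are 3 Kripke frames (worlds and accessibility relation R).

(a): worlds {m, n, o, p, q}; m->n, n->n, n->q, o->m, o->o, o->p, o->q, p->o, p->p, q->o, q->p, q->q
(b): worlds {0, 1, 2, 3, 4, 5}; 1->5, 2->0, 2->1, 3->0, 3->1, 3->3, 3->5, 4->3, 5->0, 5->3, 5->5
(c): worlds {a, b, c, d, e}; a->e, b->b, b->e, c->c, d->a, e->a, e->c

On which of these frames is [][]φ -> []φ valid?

(a)

This is the axiom for density; its first-order frame correspondent is forall x forall y (Rxy -> exists z (Rxz & Rzy)).
(a): holds.
(b): fails — R20 but no z with R2z and Rz0.
(c): fails — Rea but no z with Rez and Rza.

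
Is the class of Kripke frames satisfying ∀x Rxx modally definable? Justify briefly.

Yes: it is reflexivity, defined by the T schema □r → r.

Yes — defined by □r → r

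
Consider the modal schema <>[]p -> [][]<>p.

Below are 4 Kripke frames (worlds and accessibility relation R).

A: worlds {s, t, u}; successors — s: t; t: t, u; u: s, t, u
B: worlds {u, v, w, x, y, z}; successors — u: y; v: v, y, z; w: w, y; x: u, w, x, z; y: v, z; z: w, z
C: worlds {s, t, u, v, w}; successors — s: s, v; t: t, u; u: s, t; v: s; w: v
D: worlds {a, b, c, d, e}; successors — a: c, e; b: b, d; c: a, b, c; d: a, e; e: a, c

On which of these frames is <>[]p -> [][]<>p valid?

The schema corresponds to a generalized confluence (Geach) condition: forall x forall y forall z ((xRy & x R^2 z) -> exists w (yRw & zRw)).
A: satisfies the condition.
B: fails — vRy, vR²w but no t with yRt and wRt.
C: fails — tRt, tR²s but no w* with tRw* and sRw*.
D: fails — aRe, aR²b but no w with eRw and bRw.

A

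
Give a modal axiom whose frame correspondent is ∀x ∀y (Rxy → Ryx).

r → □◇r

The condition is symmetry. The B schema r → □◇r defines it.
Suppose r→□◇r is valid. Take Rxy and set V(r)={x}. Then r at x, so □◇r at x, so ◇r at y, so some z with Ryz has r; z=x, i.e. Ryx.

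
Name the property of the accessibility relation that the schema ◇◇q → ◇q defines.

Transitivity

Equivalently (dual form): □q → □□q.
Suppose □q→□□q is valid. Take Rxy, Ryz and set V(q)={w : Rxw}. Then □q at x, so □□q at x, so □q at y, so q at z, i.e. Rxz.
Conversely, any frame satisfying ∀x ∀y ∀z (Rxy ∧ Ryz → Rxz) validates the schema.
So the correspondent is transitivity.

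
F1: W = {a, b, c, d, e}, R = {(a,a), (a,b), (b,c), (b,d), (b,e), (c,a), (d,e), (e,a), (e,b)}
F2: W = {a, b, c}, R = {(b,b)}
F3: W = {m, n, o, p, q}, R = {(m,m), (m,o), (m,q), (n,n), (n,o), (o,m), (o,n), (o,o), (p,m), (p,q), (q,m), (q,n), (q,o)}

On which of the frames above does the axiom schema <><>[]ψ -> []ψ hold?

F2

Frame correspondent (Sahlqvist): forall x forall y forall z ((x R^2 y & xRz) -> exists w (yRw & z = w)) — i.e. a generalized confluence (Geach) condition.
F1: fails — aR²b, aRa but no w with bRw and a=w.
F2: satisfies the condition.
F3: fails — mR²n, mRm but no w with nRw and m=w.
Valid on: F2.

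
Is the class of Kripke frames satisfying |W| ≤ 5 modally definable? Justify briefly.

If a class were modally definable it would be closed under disjoint unions (Goldblatt–Thomason).
Any modal formula valid on each of 6 disjoint one-world frames is valid on their disjoint union (validity is preserved under disjoint unions). Each one-world frame has |W|=1≤5, but the union has |W|=6.
So no modal formula (or set of formulas) defines exactly the |W|≤5 frames.

Not definable by any modal formula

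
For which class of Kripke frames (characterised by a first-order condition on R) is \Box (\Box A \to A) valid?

Suppose □(□A→A) is valid. Take Rxy and set V(A)={w : Ryw}. Then at y, □A holds; since □(□A→A) at x, □A→A at y, so A at y, i.e. Ryy.

shift-reflexivity: \forall x \forall y (Rxy \to Ryy)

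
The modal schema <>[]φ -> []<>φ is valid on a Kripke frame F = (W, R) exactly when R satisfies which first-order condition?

Suppose ◇□φ→□◇φ is valid. Take Rxy, Rxz and set V(φ)={w : Ryw}. Then □φ at y so ◇□φ at x, so □◇φ at x, so ◇φ at z, giving w with Rzw and Ryw.
The converse is a direct semantic check.
Frame condition: forall x forall y forall z (Rxy & Rxz -> exists w (Ryw & Rzw)).

Convergence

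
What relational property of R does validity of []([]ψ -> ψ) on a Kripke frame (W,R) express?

This schema is the T□ axiom.
It corresponds to shift-reflexivity: forall x forall y (Rxy -> Ryy).

shift-reflexivity: forall x forall y (Rxy -> Ryy)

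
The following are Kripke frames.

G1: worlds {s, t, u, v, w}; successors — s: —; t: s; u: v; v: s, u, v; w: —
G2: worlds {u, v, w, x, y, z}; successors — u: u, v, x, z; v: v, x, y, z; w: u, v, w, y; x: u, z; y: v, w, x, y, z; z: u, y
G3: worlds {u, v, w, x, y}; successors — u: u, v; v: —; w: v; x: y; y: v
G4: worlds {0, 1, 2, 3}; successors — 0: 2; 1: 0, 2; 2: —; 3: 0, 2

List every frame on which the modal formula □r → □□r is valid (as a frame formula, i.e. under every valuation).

G4

This is the axiom for transitivity; its first-order frame correspondent is ∀x ∀y ∀z (Rxy ∧ Ryz → Rxz).
G1: fails — Ruv and Rvu but not Ruu.
G2: fails — Ruv and Rvy but not Ruy.
G3: fails — Rxy and Ryv but not Rxv.
G4: ✓.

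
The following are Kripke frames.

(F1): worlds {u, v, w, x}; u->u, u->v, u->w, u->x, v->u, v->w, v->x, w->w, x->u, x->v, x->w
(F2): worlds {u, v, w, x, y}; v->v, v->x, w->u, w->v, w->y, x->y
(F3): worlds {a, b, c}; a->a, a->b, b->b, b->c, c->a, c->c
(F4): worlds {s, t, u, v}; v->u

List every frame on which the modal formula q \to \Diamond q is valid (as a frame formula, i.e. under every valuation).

This is the axiom for reflexivity; its first-order frame correspondent is \forall x Rxx.
(F1): fails — world v does not see itself.
(F2): fails — world u does not see itself.
(F3): holds.
(F4): fails — world s does not see itself.

(F3)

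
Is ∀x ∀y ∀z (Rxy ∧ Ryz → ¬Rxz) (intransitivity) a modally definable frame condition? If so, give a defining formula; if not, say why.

Not modally definable

If a class were modally definable it would be closed under surjective bounded morphisms (Goldblatt–Thomason).
The 3-cycle (worlds s,t,u with s→t→u→s) is intransitive. Mapping every world to a single reflexive point • is a surjective bounded morphism; the reflexive point is not intransitive (R••∧R•• but R••).
So the class is not modally definable.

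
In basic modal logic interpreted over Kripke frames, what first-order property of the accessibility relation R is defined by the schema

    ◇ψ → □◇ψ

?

The Euclidean property

Suppose ◇ψ→□◇ψ is valid. Take Rxy, Rxz and set V(ψ)={y}. Then ◇ψ at x, so □◇ψ at x, so ◇ψ at z, so some w with Rzw has ψ; w=y, i.e. Rzy. By symmetry of the argument, Ryz.
Conversely, on a frame with the Euclidean property the schema holds at every world under every valuation.
Frame condition: ∀x ∀y ∀z (Rxy ∧ Rxz → Ryz).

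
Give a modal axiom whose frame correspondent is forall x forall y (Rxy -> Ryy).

□(□r → r)

A defining formula is □(□r → r) (the T□ axiom).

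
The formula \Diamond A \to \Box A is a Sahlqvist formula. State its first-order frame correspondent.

Suppose ◇A→□A is valid. Take Rxy, Rxz and set V(A)={y}. Then ◇A at x, so □A at x, so A at z, i.e. z=y.

partial functionality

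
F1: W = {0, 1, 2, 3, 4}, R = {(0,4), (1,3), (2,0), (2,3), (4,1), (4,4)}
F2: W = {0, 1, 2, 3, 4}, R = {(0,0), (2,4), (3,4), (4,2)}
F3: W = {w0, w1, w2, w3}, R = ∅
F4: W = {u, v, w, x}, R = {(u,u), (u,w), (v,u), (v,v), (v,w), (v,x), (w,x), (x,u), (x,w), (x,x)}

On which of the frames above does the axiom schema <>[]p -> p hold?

Frame correspondent (Sahlqvist): forall x forall y (Rxy -> Ryx) — i.e. symmetry.
F1: fails — R23 but not R32.
F2: fails — R34 but not R43.
F3: satisfies the condition.
F4: fails — Ruw but not Rwu.

F3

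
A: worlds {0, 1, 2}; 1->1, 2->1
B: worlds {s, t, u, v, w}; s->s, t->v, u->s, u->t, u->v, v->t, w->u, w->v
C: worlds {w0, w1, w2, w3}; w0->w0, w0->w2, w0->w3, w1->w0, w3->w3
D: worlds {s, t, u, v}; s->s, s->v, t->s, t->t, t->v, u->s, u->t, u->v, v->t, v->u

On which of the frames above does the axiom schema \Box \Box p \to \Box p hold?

A, C

This is the axiom for density; its first-order frame correspondent is \forall x \forall y (Rxy \to \exists z (Rxz \wedge Rzy)).
A: holds.
B: fails — Rtv but no z with Rtz and Rzv.
C: holds.
D: fails — Rvu but no z with Rvz and Rzu.
Valid on: A, C.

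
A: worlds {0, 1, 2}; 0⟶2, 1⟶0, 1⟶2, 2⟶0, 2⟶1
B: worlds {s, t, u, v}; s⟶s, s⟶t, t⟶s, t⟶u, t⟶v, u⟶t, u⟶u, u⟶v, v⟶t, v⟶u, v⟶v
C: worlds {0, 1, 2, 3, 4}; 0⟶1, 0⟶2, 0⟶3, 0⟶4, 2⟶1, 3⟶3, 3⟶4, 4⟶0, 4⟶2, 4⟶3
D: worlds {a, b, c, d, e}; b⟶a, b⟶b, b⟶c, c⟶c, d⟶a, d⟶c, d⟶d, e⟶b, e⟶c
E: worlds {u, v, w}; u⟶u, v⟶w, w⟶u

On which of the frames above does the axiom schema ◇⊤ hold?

A, B, E

This is the axiom for seriality; its first-order frame correspondent is ∀x ∃y Rxy.
A: condition met.
B: condition met.
C: fails — world 1 has no successor.
D: fails — world a has no successor.
E: condition met.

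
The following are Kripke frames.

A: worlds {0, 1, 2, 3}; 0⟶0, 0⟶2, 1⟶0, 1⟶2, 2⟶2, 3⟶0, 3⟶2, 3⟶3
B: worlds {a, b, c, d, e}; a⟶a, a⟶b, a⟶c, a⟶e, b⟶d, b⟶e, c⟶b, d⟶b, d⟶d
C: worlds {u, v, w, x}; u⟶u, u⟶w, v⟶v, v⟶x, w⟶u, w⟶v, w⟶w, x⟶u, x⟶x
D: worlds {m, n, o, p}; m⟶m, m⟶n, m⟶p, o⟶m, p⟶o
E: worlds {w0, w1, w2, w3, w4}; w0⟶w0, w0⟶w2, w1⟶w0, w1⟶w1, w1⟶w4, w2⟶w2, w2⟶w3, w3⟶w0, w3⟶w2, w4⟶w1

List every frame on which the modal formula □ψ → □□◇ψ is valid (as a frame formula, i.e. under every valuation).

A

Frame correspondent (Sahlqvist): ∀x ∀z (xR²z → ∃w (xRw ∧ zRw)) — i.e. a generalized confluence (Geach) condition.
A: ✓.
B: fails — aR²e but no w with aRw and eRw.
C: fails — uR²v but no t with uRt and vRt.
D: fails — mR²n but no w with mRw and nRw.
E: fails — w1R²w2 but no w with w1Rw and w2Rw.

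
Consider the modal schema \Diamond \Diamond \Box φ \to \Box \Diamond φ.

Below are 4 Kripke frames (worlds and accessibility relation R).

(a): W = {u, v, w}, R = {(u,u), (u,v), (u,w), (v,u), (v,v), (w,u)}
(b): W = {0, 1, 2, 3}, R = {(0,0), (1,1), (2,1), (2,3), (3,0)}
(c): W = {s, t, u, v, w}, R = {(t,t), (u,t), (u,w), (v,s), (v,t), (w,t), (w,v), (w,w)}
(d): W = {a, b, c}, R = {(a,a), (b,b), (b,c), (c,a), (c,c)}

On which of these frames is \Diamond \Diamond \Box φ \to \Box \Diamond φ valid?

Frame correspondent (Sahlqvist): \forall x \forall y \forall z ((x R^2 y \wedge xRz) \to \exists w (yRw \wedge zRw)) — i.e. a generalized confluence (Geach) condition.
(a): condition met.
(b): fails — 2R²0, 2R1 but no w with 0Rw and 1Rw.
(c): fails — vR²t, vRs but no w* with tRw* and sRw*.
(d): fails — bR²a, bRb but no w with aRw and bRw.

(a)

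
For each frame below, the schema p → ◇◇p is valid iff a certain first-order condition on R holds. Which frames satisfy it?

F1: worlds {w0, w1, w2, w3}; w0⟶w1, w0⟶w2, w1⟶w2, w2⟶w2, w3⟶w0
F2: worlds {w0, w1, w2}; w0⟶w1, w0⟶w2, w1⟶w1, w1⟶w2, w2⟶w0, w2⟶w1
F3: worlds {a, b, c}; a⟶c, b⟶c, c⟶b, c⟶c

F2

The schema corresponds to a generalized confluence (Geach) condition: ∀x ∃w (x = w ∧ xR²w).
F1: fails — at w0 but no w with w0=w and w0R²w.
F2: holds.
F3: fails — at a but no w with a=w and aR²w.
Valid on: F2.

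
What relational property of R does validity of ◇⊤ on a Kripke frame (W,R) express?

◇⊤ holds at w iff w has a successor, so frame-validity of ◇⊤ is exactly seriality. Equivalently via □q → ◇q:
Suppose □q→◇q is valid. At any x set V(q)=W. Then □q at x, so ◇q at x, so x has a successor.

seriality: ∀x ∃y Rxy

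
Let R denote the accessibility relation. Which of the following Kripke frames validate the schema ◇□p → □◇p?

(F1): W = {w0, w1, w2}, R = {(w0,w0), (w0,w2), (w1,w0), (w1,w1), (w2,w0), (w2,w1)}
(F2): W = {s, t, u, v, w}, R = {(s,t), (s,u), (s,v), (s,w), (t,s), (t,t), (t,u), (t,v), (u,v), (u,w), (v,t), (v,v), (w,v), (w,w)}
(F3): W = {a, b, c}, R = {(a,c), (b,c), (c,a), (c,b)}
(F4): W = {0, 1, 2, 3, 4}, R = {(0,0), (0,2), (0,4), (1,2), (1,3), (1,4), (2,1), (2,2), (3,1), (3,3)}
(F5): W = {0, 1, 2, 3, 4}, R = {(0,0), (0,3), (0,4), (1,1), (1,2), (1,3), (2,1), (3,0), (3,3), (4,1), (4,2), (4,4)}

This is the axiom for convergence; its first-order frame correspondent is ∀x ∀y ∀z (Rxy ∧ Rxz → ∃w (Ryw ∧ Rzw)).
(F1): ✓.
(F2): ✓.
(F3): ✓.
(F4): fails — R00 and R04 but 0 and 4 have no common successor.
(F5): fails — R04 and R03 but 4 and 3 have no common successor.
Valid on: (F1), (F2), (F3).

(F1), (F2), (F3)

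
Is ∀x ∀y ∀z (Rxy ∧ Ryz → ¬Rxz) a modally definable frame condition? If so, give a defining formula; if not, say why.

Any modally definable frame class is closed under surjective bounded morphisms.
The 7-cycle (worlds w0,w1,w2,w3,w4,w5,w6 with w0→w1→w2→w3→w4→w5→w6→w0) is intransitive. Mapping every world to a single reflexive point • is a surjective bounded morphism; the reflexive point is not intransitive (R••∧R•• but R••).
So no modal formula (or set of formulas) defines exactly the intransitive frames.

Not modally definable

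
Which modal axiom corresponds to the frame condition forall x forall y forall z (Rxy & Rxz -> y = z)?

The condition is partial functionality. The CD schema ◇p → □p defines it.

◇p → □p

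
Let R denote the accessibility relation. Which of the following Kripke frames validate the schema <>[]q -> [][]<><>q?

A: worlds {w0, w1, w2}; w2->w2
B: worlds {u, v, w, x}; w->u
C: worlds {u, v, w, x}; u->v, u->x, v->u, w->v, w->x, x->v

A, B

The schema corresponds to a generalized confluence (Geach) condition: forall x forall y forall z ((xRy & x R^2 z) -> exists w (yRw & z R^2 w)).
A: condition met.
B: condition met.
C: fails — uRv, uR²v but no t with vRt and vR²t.
Valid on: A, B.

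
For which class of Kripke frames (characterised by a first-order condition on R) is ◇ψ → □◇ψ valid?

the Euclidean property

Suppose ◇ψ→□◇ψ is valid. Take Rxy, Rxz and set V(ψ)={y}. Then ◇ψ at x, so □◇ψ at x, so ◇ψ at z, so some w with Rzw has ψ; w=y, i.e. Rzy. By symmetry of the argument, Ryz.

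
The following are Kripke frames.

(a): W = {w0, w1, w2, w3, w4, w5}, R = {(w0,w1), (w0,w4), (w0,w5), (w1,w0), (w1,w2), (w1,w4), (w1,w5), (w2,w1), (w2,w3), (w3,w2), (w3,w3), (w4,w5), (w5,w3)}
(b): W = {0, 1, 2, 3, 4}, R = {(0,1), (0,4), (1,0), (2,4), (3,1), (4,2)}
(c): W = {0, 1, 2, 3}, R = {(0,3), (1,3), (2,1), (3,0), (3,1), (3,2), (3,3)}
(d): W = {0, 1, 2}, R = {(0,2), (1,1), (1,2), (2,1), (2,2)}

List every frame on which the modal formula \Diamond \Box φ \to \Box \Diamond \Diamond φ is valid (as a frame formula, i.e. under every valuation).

Frame correspondent (Sahlqvist): \forall x \forall y \forall z ((xRy \wedge xRz) \to \exists w (yRw \wedge z R^2 w)) — i.e. a generalized confluence (Geach) condition.
(a): fails — w0Rw1, w0Rw4 but no w with w1Rw and w4R²w.
(b): fails — 0R1, 0R1 but no w with 1Rw and 1R²w.
(c): fails — 3R2, 3R2 but no w with 2Rw and 2R²w.
(d): condition met.

(d)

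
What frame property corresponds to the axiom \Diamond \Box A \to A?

Replacing A by ¬A and contraposing gives the equivalent schema A → □◇A.
Suppose A→□◇A is valid. Take Rxy and set V(A)={x}. Then A at x, so □◇A at x, so ◇A at y, so some z with Ryz has A; z=x, i.e. Ryx.
Conversely, on a frame with symmetry the schema holds at every world under every valuation.
Frame condition: \forall x \forall y (Rxy \to Ryx).

Symmetry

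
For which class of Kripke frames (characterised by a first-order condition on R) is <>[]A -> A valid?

Replacing A by ¬A and contraposing gives the equivalent schema A → □◇A.
Suppose A→□◇A is valid. Take Rxy and set V(A)={x}. Then A at x, so □◇A at x, so ◇A at y, so some z with Ryz has A; z=x, i.e. Ryx.

symmetry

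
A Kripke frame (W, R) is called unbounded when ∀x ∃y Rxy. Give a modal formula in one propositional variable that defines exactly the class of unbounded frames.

This is seriality; the standard corresponding axiom is D: □r → ◇r.
Suppose □r→◇r is valid. At any x set V(r)=W. Then □r at x, so ◇r at x, so x has a successor.

□r → ◇r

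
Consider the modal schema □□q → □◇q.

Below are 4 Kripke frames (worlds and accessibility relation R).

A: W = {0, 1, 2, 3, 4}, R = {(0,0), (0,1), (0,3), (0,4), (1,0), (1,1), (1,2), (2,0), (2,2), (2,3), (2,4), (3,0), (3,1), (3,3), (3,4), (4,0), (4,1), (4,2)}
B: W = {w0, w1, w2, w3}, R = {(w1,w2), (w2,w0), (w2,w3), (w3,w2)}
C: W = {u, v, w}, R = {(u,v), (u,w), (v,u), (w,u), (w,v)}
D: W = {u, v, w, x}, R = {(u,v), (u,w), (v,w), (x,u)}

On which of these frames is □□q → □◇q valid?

Frame correspondent (Sahlqvist): ∀x ∀z (xRz → ∃w (xR²w ∧ zRw)) — i.e. a generalized confluence (Geach) condition.
A: condition met.
B: fails — w2Rw0 but no w with w2R²w and w0Rw.
C: condition met.
D: fails — uRw but no t with uR²t and wRt.

A, C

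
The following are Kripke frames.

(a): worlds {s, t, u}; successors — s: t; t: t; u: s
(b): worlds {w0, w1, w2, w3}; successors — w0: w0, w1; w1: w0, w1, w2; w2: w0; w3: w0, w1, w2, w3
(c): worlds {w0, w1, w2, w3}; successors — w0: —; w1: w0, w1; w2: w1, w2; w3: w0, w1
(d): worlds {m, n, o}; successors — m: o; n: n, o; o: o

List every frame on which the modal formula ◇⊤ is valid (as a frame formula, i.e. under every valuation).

The schema corresponds to seriality: ∀x ∃y Rxy.
(a): condition met.
(b): condition met.
(c): fails — world w0 has no successor.
(d): condition met.
Valid on: (a), (b), (d).

(a), (b), (d)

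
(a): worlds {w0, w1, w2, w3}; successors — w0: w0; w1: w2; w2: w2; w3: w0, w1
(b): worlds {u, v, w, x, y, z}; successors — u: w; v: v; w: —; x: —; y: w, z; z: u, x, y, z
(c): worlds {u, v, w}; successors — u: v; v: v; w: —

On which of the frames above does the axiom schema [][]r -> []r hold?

This is the axiom for density; its first-order frame correspondent is forall x forall y (Rxy -> exists z (Rxz & Rzy)).
(a): fails — Rw3w1 but no z with Rw3z and Rzw1.
(b): fails — Ruw but no t with Rut and Rtw.
(c): satisfies the condition.
Valid on: (c).

(c)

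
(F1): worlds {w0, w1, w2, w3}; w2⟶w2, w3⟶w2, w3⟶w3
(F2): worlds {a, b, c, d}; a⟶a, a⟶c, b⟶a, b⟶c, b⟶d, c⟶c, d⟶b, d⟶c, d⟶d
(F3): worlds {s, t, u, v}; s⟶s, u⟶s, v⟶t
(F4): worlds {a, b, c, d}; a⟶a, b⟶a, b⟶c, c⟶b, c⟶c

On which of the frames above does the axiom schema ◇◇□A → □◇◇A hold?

(F1), (F2), (F3)

The schema corresponds to a generalized confluence (Geach) condition: ∀x ∀y ∀z ((xR²y ∧ xRz) → ∃w (yRw ∧ zR²w)).
(F1): holds.
(F2): holds.
(F3): holds.
(F4): fails — bR²c, bRa but no w with cRw and aR²w.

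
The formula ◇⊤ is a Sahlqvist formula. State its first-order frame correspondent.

seriality: ∀x ∃y Rxy

This schema is equivalent to the D axiom □r → ◇r.
It corresponds to seriality: ∀x ∃y Rxy.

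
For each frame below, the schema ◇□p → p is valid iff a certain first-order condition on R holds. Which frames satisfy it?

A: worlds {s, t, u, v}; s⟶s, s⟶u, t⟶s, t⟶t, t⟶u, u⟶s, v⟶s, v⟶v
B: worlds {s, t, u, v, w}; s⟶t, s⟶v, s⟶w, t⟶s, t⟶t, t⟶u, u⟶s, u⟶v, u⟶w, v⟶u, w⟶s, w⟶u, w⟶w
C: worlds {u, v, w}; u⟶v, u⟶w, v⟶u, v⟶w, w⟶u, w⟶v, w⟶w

The schema corresponds to symmetry: ∀x ∀y (Rxy → Ryx).
A: fails — Rts but not Rst.
B: fails — Rus but not Rsu.
C: holds.

C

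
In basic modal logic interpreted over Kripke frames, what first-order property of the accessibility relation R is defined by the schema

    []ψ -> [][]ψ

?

transitivity

Suppose □ψ→□□ψ is valid. Take Rxy, Ryz and set V(ψ)={w : Rxw}. Then □ψ at x, so □□ψ at x, so □ψ at y, so ψ at z, i.e. Rxz.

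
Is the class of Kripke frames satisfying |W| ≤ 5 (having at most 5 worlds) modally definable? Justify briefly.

No

Any modally definable frame class is closed under disjoint unions.
Any modal formula valid on each of 6 disjoint one-world frames is valid on their disjoint union (validity is preserved under disjoint unions). Each one-world frame has |W|=1≤5, but the union has |W|=6.
So the class is not modally definable.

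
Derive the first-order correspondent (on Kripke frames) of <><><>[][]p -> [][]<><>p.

This is a Sahlqvist (Geach-type) schema ◇^3□^2p → □^2◇^2p.
Minimal-valuation argument: fix x; take any y with xR^3y and any z with xR^2z. Set V(p) to the set of worlds R-reachable from y in exactly 2 steps. Then □^2p holds at y, so the antecedent holds at x; validity forces ◇^2p at z, giving a w with zR^2w and yR^2w.
First-order correspondent: forall x forall y forall z ((x R^3 y & x R^2 z) -> exists w (y R^2 w & z R^2 w)).

forall x forall y forall z ((x R^3 y & x R^2 z) -> exists w (y R^2 w & z R^2 w))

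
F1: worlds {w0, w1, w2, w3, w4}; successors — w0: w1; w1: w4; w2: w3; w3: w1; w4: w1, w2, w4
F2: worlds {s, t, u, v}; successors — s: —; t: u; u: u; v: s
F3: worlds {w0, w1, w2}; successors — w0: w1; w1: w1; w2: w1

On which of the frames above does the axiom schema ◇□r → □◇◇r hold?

F3

This is the axiom for a generalized confluence (Geach) condition; its first-order frame correspondent is ∀x ∀y ∀z ((xRy ∧ xRz) → ∃w (yRw ∧ zR²w)).
F1: fails — w2Rw3, w2Rw3 but no w with w3Rw and w3R²w.
F2: fails — vRs, vRs but no w with sRw and sR²w.
F3: condition met.
Valid on: F3.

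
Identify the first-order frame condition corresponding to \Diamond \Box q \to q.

symmetry

Equivalently (dual form): q → □◇q.
Suppose q→□◇q is valid. Take Rxy and set V(q)={x}. Then q at x, so □◇q at x, so ◇q at y, so some z with Ryz has q; z=x, i.e. Ryx.
Conversely, on a frame with symmetry the schema holds at every world under every valuation.
So the correspondent is symmetry.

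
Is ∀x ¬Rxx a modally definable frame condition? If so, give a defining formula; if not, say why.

Modal frame validity is preserved under surjective bounded morphisms.
The 3-cycle (worlds a,b,c with a→b→c→a) is irreflexive, and the map sending every world to a single reflexive point • is a surjective bounded morphism (forth: every edge maps to (•,•); back: every world has a successor). So any modal formula valid on the 3-cycle is also valid on the reflexive point, which is not irreflexive.
So the class is not modally definable.

No — not modally definable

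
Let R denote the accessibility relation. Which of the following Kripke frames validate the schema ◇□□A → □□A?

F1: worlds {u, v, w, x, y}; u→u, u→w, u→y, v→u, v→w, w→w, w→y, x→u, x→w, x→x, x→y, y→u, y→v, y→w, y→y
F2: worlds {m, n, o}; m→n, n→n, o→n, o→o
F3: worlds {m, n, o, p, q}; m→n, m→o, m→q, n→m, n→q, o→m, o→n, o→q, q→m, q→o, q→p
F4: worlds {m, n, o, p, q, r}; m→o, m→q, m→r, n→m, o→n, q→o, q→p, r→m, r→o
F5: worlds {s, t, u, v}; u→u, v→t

F5

Frame correspondent (Sahlqvist): ∀x ∀y ∀z ((xRy ∧ xR²z) → ∃w (yR²w ∧ z = w)) — i.e. a generalized confluence (Geach) condition.
F1: fails — xRu, xR²x but no t with uR²t and x=t.
F2: fails — oRn, oR²o but no w with nR²w and o=w.
F3: fails — mRq, mR²p but no w with qR²w and p=w.
F4: fails — mRo, mR²n but no w with oR²w and n=w.
F5: condition met.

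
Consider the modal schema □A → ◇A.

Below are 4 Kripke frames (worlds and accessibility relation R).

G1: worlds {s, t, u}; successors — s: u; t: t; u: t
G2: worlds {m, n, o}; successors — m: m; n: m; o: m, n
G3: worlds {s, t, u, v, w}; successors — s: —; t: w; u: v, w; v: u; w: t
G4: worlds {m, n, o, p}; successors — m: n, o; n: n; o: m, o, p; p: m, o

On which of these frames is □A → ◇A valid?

Frame correspondent (Sahlqvist): ∀x ∃y Rxy — i.e. seriality.
G1: holds.
G2: holds.
G3: fails — world s has no successor.
G4: holds.

G1, G2, G4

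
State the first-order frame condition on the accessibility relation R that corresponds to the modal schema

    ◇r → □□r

∀x ∀y ∀z ((xRy ∧ xR²z) → ∃w (y = w ∧ z = w))

This is a Sahlqvist (Geach-type) schema ◇^1□^0r → □^2◇^0r.
First-order correspondent: ∀x ∀y ∀z ((xRy ∧ xR²z) → ∃w (y = w ∧ z = w)).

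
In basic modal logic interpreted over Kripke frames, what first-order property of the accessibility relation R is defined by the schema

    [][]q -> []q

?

Density

Suppose □□q→□q is valid. Take Rxy and set V(q)={w : xR²w}. Then □□q at x, so □q at x, so q at y, i.e. ∃z(Rxz∧Rzy).
The converse is a direct semantic check.
Frame condition: forall x forall y (Rxy -> exists z (Rxz & Rzy)).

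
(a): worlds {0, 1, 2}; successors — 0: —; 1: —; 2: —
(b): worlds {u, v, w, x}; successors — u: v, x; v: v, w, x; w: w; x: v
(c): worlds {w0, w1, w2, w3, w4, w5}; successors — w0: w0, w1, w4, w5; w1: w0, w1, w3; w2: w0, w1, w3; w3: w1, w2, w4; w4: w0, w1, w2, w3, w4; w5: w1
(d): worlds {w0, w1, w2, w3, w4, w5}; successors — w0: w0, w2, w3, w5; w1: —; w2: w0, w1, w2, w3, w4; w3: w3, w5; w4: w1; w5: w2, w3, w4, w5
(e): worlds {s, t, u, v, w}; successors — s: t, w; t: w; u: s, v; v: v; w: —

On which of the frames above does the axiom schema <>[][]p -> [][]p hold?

This is the axiom for a generalized confluence (Geach) condition; its first-order frame correspondent is forall x forall y forall z ((xRy & x R^2 z) -> exists w (y R^2 w & z = w)).
(a): satisfies the condition.
(b): fails — vRw, vR²v but no t with wR²t and v=t.
(c): fails — w0Rw5, w0R²w2 but no w with w5R²w and w2=w.
(d): fails — w0Rw3, w0R²w0 but no w with w3R²w and w0=w.
(e): fails — sRt, sR²w but no w* with tR²w* and w=w*.
Valid on: (a).

(a)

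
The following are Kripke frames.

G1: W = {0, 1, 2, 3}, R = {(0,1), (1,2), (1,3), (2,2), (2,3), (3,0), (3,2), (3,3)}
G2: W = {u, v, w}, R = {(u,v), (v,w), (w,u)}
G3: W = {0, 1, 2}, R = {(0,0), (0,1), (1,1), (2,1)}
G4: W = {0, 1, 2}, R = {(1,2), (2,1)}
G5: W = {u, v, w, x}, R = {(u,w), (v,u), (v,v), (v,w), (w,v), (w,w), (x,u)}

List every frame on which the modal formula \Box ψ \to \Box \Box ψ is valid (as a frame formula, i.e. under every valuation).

G3

This is the axiom for transitivity; its first-order frame correspondent is \forall x \forall y \forall z (Rxy \wedge Ryz \to Rxz).
G1: fails — R01 and R12 but not R02.
G2: fails — Ruv and Rvw but not Ruw.
G3: condition met.
G4: fails — R12 and R21 but not R11.
G5: fails — Ruw and Rwv but not Ruv.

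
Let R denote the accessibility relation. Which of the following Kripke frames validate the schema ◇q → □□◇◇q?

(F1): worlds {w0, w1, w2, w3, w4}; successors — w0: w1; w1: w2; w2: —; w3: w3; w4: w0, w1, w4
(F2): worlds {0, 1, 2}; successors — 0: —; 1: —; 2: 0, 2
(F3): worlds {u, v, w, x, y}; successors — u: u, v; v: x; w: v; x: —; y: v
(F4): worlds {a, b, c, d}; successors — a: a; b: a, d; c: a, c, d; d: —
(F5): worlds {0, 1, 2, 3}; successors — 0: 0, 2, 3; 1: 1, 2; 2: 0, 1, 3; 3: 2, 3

(F5)

Frame correspondent (Sahlqvist): ∀x ∀y ∀z ((xRy ∧ xR²z) → ∃w (y = w ∧ zR²w)) — i.e. a generalized confluence (Geach) condition.
(F1): fails — w0Rw1, w0R²w2 but no w with w1=w and w2R²w.
(F2): fails — 2R0, 2R²0 but no w with 0=w and 0R²w.
(F3): fails — uRu, uR²v but no t with u=t and vR²t.
(F4): fails — bRd, bR²a but no w with d=w and aR²w.
(F5): satisfies the condition.
Valid on: (F5).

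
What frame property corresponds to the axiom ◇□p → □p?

Replacing p by ¬p and contraposing gives the equivalent schema ◇p → □◇p.
Suppose ◇p→□◇p is valid. Take Rxy, Rxz and set V(p)={y}. Then ◇p at x, so □◇p at x, so ◇p at z, so some w with Rzw has p; w=y, i.e. Rzy. By symmetry of the argument, Ryz.
The converse is a direct semantic check.
So the correspondent is the Euclidean property.

the Euclidean property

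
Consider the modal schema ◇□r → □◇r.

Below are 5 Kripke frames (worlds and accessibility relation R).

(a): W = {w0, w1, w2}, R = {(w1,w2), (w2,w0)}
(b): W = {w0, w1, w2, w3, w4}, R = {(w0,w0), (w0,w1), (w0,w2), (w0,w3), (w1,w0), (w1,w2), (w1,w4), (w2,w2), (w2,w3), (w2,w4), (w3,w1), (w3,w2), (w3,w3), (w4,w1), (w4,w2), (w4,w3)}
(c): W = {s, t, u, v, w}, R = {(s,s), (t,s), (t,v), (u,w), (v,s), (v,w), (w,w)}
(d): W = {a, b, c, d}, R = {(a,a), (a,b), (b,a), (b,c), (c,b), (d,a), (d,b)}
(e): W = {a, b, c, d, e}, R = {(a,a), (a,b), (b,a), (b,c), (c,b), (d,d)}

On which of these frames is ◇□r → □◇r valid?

The schema corresponds to convergence: ∀x ∀y ∀z (Rxy ∧ Rxz → ∃w (Ryw ∧ Rzw)).
(a): fails — Rw2w0 and Rw2w0 but w0 and w0 have no common successor.
(b): condition met.
(c): fails — Rvw and Rvs but w and s have no common successor.
(d): condition met.
(e): condition met.

(b), (d), (e)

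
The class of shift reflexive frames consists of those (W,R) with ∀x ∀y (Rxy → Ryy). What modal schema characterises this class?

This is shift-reflexivity; the standard corresponding axiom is T□: □(□s → s).
Suppose □(□s→s) is valid. Take Rxy and set V(s)={w : Ryw}. Then at y, □s holds; since □(□s→s) at x, □s→s at y, so s at y, i.e. Ryy.

□(□s → s)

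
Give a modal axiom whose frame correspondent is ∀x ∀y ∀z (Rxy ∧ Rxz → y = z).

◇r → □r

A defining formula is ◇r → □r (the CD axiom).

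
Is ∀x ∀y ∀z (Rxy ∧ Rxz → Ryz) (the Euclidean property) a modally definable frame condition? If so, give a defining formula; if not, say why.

Definable; ◇q → □◇q defines it

The condition is the Euclidean property. A defining modal formula is ◇q → □◇q.
Suppose ◇q→□◇q is valid. Take Rxy, Rxz and set V(q)={y}. Then ◇q at x, so □◇q at x, so ◇q at z, so some w with Rzw has q; w=y, i.e. Rzy. By symmetry of the argument, Ryz.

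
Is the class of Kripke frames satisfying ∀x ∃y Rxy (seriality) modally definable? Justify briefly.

Yes — defined by □p → ◇p

This is a Sahlqvist condition; the D axiom □p → ◇p defines it.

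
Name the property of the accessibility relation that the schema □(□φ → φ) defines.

shift-reflexivity: ∀x ∀y (Rxy → Ryy)

Suppose □(□φ→φ) is valid. Take Rxy and set V(φ)={w : Ryw}. Then at y, □φ holds; since □(□φ→φ) at x, □φ→φ at y, so φ at y, i.e. Ryy.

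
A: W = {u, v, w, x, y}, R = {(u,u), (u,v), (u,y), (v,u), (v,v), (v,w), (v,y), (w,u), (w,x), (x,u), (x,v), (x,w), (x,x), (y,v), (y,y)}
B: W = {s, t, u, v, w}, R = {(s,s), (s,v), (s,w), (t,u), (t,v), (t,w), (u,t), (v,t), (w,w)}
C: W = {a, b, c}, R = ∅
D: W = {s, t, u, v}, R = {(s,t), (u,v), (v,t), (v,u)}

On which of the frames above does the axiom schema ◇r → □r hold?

The schema corresponds to partial functionality: ∀x ∀y ∀z (Rxy ∧ Rxz → y = z).
A: fails — u sees both u and v.
B: fails — s sees both s and v.
C: holds.
D: fails — v sees both t and u.
Valid on: C.

C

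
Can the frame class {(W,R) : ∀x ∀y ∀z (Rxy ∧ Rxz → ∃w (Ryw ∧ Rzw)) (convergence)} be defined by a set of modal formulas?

The condition is convergence. A defining modal formula is ◇□r → □◇r.
Suppose ◇□r→□◇r is valid. Take Rxy, Rxz and set V(r)={w : Ryw}. Then □r at y so ◇□r at x, so □◇r at x, so ◇r at z, giving w with Rzw and Ryw.

Definable; ◇□r → □◇r defines it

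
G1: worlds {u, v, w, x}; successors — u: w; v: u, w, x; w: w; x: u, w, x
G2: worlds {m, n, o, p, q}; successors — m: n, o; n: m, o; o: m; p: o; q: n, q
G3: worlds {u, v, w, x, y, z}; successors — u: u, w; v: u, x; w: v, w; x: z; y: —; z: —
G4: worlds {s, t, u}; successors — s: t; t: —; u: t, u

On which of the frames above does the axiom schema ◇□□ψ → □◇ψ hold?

G1

The schema corresponds to a generalized confluence (Geach) condition: ∀x ∀y ∀z ((xRy ∧ xRz) → ∃w (yR²w ∧ zRw)).
G1: holds.
G2: fails — mRo, mRo but no w with oR²w and oRw.
G3: fails — vRu, vRx but no t with uR²t and xRt.
G4: fails — sRt, sRt but no w with tR²w and tRw.
Valid on: G1.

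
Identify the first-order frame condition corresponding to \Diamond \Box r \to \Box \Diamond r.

Suppose ◇□r→□◇r is valid. Take Rxy, Rxz and set V(r)={w : Ryw}. Then □r at y so ◇□r at x, so □◇r at x, so ◇r at z, giving w with Rzw and Ryw.

convergence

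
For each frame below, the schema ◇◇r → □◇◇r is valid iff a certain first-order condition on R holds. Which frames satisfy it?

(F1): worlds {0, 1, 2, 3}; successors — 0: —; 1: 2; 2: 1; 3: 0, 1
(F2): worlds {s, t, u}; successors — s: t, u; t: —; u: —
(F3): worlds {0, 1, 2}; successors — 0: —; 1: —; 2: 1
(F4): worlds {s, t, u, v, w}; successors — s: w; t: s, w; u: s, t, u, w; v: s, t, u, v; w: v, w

Frame correspondent (Sahlqvist): ∀x ∀y ∀z ((xR²y ∧ xRz) → ∃w (y = w ∧ zR²w)) — i.e. a generalized confluence (Geach) condition.
(F1): fails — 1R²1, 1R2 but no w with 1=w and 2R²w.
(F2): holds.
(F3): holds.
(F4): fails — uR²s, uRs but no w* with s=w* and sR²w*.

(F2), (F3)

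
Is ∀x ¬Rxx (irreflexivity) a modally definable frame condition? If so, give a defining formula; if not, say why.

Modal frame validity is preserved under surjective bounded morphisms.
The 5-cycle (worlds a,b,c,d,e with a→b→c→d→e→a) is irreflexive, and the map sending every world to a single reflexive point • is a surjective bounded morphism (forth: every edge maps to (•,•); back: every world has a successor). So any modal formula valid on the 5-cycle is also valid on the reflexive point, which is not irreflexive.
Hence irreflexivity is not modally definable.

Not definable by any modal formula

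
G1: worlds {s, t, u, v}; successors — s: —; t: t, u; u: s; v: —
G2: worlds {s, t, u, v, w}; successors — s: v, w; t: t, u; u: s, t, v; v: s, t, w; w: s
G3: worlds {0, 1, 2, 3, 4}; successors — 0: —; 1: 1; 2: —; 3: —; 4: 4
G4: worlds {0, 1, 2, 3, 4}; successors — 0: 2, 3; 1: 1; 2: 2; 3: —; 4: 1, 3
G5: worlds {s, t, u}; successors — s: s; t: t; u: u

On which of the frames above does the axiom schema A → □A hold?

G3, G5

Frame correspondent (Sahlqvist): ∀x ∀z (xRz → ∃w (x = w ∧ z = w)) — i.e. a generalized confluence (Geach) condition.
G1: fails — tRu but t ≠ u.
G2: fails — sRv but s ≠ v.
G3: condition met.
G4: fails — 0R2 but 0 ≠ 2.
G5: condition met.
Valid on: G3, G5.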